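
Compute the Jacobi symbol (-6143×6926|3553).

By multiplicativity, (-6143·6926|3553) = (-6143|3553)·(6926|3553).
First factor (-6143|3553):
(-6143|3553)
  = (963|3553)    [-6143 ≡ 963 mod 3553]
  = (3553|963)    [QR: 3553 ≡ 1 mod 4, sign kept]
  = (664|963)    [3553 ≡ 664 mod 963]
  = -(83|963)    [963 ≡ 3 mod 8 ⇒ (2|963)^3 = -1]
  = (963|83)    [QR: both ≡ 3 mod 4, sign flips]
  = (50|83)    [963 ≡ 50 mod 83]
  = -(25|83)    [83 ≡ 3 mod 8 ⇒ (2|83) = -1]
  = -(83|25)    [QR: 25 ≡ 1 mod 4, sign kept]
  = -(8|25)    [83 ≡ 8 mod 25]
  = -(1|25)    [25 ≡ 1 mod 8 ⇒ (2|25)^3 = +1]
  = -1    [(1|25) = 1]
Second factor (6926|3553):
(6926|3553)
  = (3373|3553)    [6926 ≡ 3373 mod 3553]
  = (3553|3373)    [QR: 3373 ≡ 1 mod 4, sign kept]
  = (180|3373)    [3553 ≡ 180 mod 3373]
  = (45|3373)    [3373 ≡ 5 mod 8 ⇒ (2|3373)^2 = +1]
  = (3373|45)    [QR: 45 ≡ 1 mod 4, sign kept]
  = (43|45)    [3373 ≡ 43 mod 45]
  = (45|43)    [QR: 45 ≡ 1 mod 4, sign kept]
  = (2|43)    [45 ≡ 2 mod 43]
  = -(1|43)    [43 ≡ 3 mod 8 ⇒ (2|43) = -1]
  = -1    [(1|43) = 1]
Product: (-1)·(-1) = 1.

1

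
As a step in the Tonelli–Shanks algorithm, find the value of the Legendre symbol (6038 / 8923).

(6038 / 8923)
  = -(3019 / 8923)    [8923 ≡ 3 mod 8 ⇒ (2 / 8923) = -1]
  = (8923 / 3019)    [QR: both ≡ 3 mod 4, sign flips]
  = (2885 / 3019)    [8923 ≡ 2885 mod 3019]
  = (3019 / 2885)    [QR: 2885 ≡ 1 mod 4, sign kept]
  = (134 / 2885)    [3019 ≡ 134 mod 2885]
  = -(67 / 2885)    [2885 ≡ 5 mod 8 ⇒ (2 / 2885) = -1]
  = -(2885 / 67)    [QR: 2885 ≡ 1 mod 4, sign kept]
  = -(4 / 67)    [2885 ≡ 4 mod 67]
  = -(1 / 67)    [67 ≡ 3 mod 8 ⇒ (2 / 67)^2 = +1]
  = -1    [(1 / 67) = 1]

-1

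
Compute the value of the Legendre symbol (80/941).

1

Factor out 2: 80 = 2^4·5. Since 941 ≡ 5 (mod 8), (2/941) = -1, and (2/941)^4 = +1. Now have (5/941).
5 ≡ 1 (mod 4), so quadratic reciprocity gives (5/941) = (941/5). Reduce: 941 ≡ 1 (mod 5). Now have (1/5).
(1/5) = 1. Collecting the sign factors: 1.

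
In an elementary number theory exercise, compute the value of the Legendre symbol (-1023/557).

-1

Reduce the numerator: -1023 ≡ 91 (mod 557), so (-1023/557) = (91/557).
557 ≡ 1 (mod 4), so quadratic reciprocity gives (91/557) = (557/91). Reduce: 557 ≡ 11 (mod 91). Now have (11/91).
Both 11 ≡ 3 and 91 ≡ 3 (mod 4), so reciprocity gives (11/91) = -(91/11). Reduce: 91 ≡ 3 (mod 11). Now have -(3/11).
Both 3 ≡ 3 and 11 ≡ 3 (mod 4), so reciprocity gives (3/11) = -(11/3). Reduce: 11 ≡ 2 (mod 3). Now have (2/3).
Factor out 2: 2 = 2. Since 3 ≡ 3 (mod 8), (2/3) = -1. Now have -(1/3).
(1/3) = 1. Collecting the sign factors: -1.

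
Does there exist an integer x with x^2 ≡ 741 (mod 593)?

(741/593)
  = (148/593)    [741 ≡ 148 mod 593]
  = (37/593)    [593 ≡ 1 mod 8 ⇒ (2/593)^2 = +1]
  = (593/37)    [QR: 37 ≡ 1 mod 4, sign kept]
  = (1/37)    [593 ≡ 1 mod 37]
  = 1    [(1/37) = 1]
The Legendre symbol is 1, so x^2 ≡ 741 (mod 593) has solution.

yes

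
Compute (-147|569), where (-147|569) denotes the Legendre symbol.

-1

Pull out -1: (-147|569) = (-1|569)·(147|569). Since 569 ≡ 1 (mod 4), (-1|569) = +1. Now have (147|569).
569 ≡ 1 (mod 4), so quadratic reciprocity gives (147|569) = (569|147). Reduce: 569 ≡ 128 (mod 147). Now have (128|147).
Factor out 2: 128 = 2^7. Since 147 ≡ 3 (mod 8), (2|147) = -1, and (2|147)^7 = -1. Now have -(1|147).
(1|147) = 1. Collecting the sign factors: -1.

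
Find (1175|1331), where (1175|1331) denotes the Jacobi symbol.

(1175|1331)
  = -(1331|1175)    [QR: both ≡ 3 mod 4, sign flips]
  = -(156|1175)    [1331 ≡ 156 mod 1175]
  = -(39|1175)    [1175 ≡ 7 mod 8 ⇒ (2|1175)^2 = +1]
  = (1175|39)    [QR: both ≡ 3 mod 4, sign flips]
  = (5|39)    [1175 ≡ 5 mod 39]
  = (39|5)    [QR: 5 ≡ 1 mod 4, sign kept]
  = (4|5)    [39 ≡ 4 mod 5]
  = (1|5)    [5 ≡ 5 mod 8 ⇒ (2|5)^2 = +1]
  = 1    [(1|5) = 1]

1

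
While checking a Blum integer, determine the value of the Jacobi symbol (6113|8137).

6113 ≡ 1 (mod 4), so quadratic reciprocity gives (6113|8137) = (8137|6113). Reduce: 8137 ≡ 2024 (mod 6113). Now have (2024|6113).
Factor out 2: 2024 = 2^3·253. Since 6113 ≡ 1 (mod 8), (2|6113) = +1, and (2|6113)^3 = +1. Now have (253|6113).
253 ≡ 1 (mod 4), so quadratic reciprocity gives (253|6113) = (6113|253). Reduce: 6113 ≡ 41 (mod 253). Now have (41|253).
41 ≡ 1 (mod 4), so quadratic reciprocity gives (41|253) = (253|41). Reduce: 253 ≡ 7 (mod 41). Now have (7|41).
41 ≡ 1 (mod 4), so quadratic reciprocity gives (7|41) = (41|7). Reduce: 41 ≡ 6 (mod 7). Now have (6|7).
Factor out 2: 6 = 2·3. Since 7 ≡ 7 (mod 8), (2|7) = +1. Now have (3|7).
Both 3 ≡ 3 and 7 ≡ 3 (mod 4), so reciprocity gives (3|7) = -(7|3). Reduce: 7 ≡ 1 (mod 3). Now have -(1|3).
(1|3) = 1. Collecting the sign factors: -1.

-1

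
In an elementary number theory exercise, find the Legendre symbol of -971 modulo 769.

-1

Reduce the numerator: -971 ≡ 567 (mod 769), so (-971/769) = (567/769).
769 ≡ 1 (mod 4), so quadratic reciprocity gives (567/769) = (769/567). Reduce: 769 ≡ 202 (mod 567). Now have (202/567).
Factor out 2: 202 = 2·101. Since 567 ≡ 7 (mod 8), (2/567) = +1. Now have (101/567).
101 ≡ 1 (mod 4), so quadratic reciprocity gives (101/567) = (567/101). Reduce: 567 ≡ 62 (mod 101). Now have (62/101).
Factor out 2: 62 = 2·31. Since 101 ≡ 5 (mod 8), (2/101) = -1. Now have -(31/101).
101 ≡ 1 (mod 4), so quadratic reciprocity gives (31/101) = (101/31). Reduce: 101 ≡ 8 (mod 31). Now have -(8/31).
Factor out 2: 8 = 2^3. Since 31 ≡ 7 (mod 8), (2/31) = +1, and (2/31)^3 = +1. Now have -(1/31).
(1/31) = 1. Collecting the sign factors: -1.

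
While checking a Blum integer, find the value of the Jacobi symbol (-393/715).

Pull out -1: (-393/715) = (-1/715)·(393/715). Since 715 ≡ 3 (mod 4), (-1/715) = -1. Now have -(393/715).
393 ≡ 1 (mod 4), so quadratic reciprocity gives (393/715) = (715/393). Reduce: 715 ≡ 322 (mod 393). Now have -(322/393).
Factor out 2: 322 = 2·161. Since 393 ≡ 1 (mod 8), (2/393) = +1. Now have -(161/393).
161 ≡ 1 (mod 4), so quadratic reciprocity gives (161/393) = (393/161). Reduce: 393 ≡ 71 (mod 161). Now have -(71/161).
161 ≡ 1 (mod 4), so quadratic reciprocity gives (71/161) = (161/71). Reduce: 161 ≡ 19 (mod 71). Now have -(19/71).
Both 19 ≡ 3 and 71 ≡ 3 (mod 4), so reciprocity gives (19/71) = -(71/19). Reduce: 71 ≡ 14 (mod 19). Now have (14/19).
Factor out 2: 14 = 2·7. Since 19 ≡ 3 (mod 8), (2/19) = -1. Now have -(7/19).
Both 7 ≡ 3 and 19 ≡ 3 (mod 4), so reciprocity gives (7/19) = -(19/7). Reduce: 19 ≡ 5 (mod 7). Now have (5/7).
5 ≡ 1 (mod 4), so quadratic reciprocity gives (5/7) = (7/5). Reduce: 7 ≡ 2 (mod 5). Now have (2/5).
Factor out 2: 2 = 2. Since 5 ≡ 5 (mod 8), (2/5) = -1. Now have -(1/5).
(1/5) = 1. Collecting the sign factors: -1.

-1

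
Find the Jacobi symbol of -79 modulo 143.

1

(-79 / 143)
  = -(79 / 143)    [143 ≡ 3 mod 4 ⇒ (-1 / 143) = -1]
  = (143 / 79)    [QR: both ≡ 3 mod 4, sign flips]
  = (64 / 79)    [143 ≡ 64 mod 79]
  = (1 / 79)    [79 ≡ 7 mod 8 ⇒ (2 / 79)^6 = +1]
  = 1    [(1 / 79) = 1]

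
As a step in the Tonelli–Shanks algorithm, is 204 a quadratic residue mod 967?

(204/967)
  = (51/967)    [967 ≡ 7 mod 8 ⇒ (2/967)^2 = +1]
  = -(967/51)    [QR: both ≡ 3 mod 4, sign flips]
  = -(49/51)    [967 ≡ 49 mod 51]
  = -(51/49)    [QR: 49 ≡ 1 mod 4, sign kept]
  = -(2/49)    [51 ≡ 2 mod 49]
  = -(1/49)    [49 ≡ 1 mod 8 ⇒ (2/49) = +1]
  = -1    [(1/49) = 1]
The Legendre symbol is -1, so x^2 ≡ 204 (mod 967) has no solution.

no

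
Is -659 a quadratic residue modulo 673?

(-659/673)
  = (659/673)    [673 ≡ 1 mod 4 ⇒ (-1/673) = +1]
  = (673/659)    [QR: 673 ≡ 1 mod 4, sign kept]
  = (14/659)    [673 ≡ 14 mod 659]
  = -(7/659)    [659 ≡ 3 mod 8 ⇒ (2/659) = -1]
  = (659/7)    [QR: both ≡ 3 mod 4, sign flips]
  = (1/7)    [659 ≡ 1 mod 7]
  = 1    [(1/7) = 1]
The Legendre symbol is 1, so x^2 ≡ -659 (mod 673) has solution.

yes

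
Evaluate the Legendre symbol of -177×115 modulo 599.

By multiplicativity, (-177·115/599) = (-177/599)·(115/599).
First factor (-177/599):
(-177/599)
  = (422/599)    [-177 ≡ 422 mod 599]
  = (211/599)    [599 ≡ 7 mod 8 ⇒ (2/599) = +1]
  = -(599/211)    [QR: both ≡ 3 mod 4, sign flips]
  = -(177/211)    [599 ≡ 177 mod 211]
  = -(211/177)    [QR: 177 ≡ 1 mod 4, sign kept]
  = -(34/177)    [211 ≡ 34 mod 177]
  = -(17/177)    [177 ≡ 1 mod 8 ⇒ (2/177) = +1]
  = -(177/17)    [QR: 17 ≡ 1 mod 4, sign kept]
  = -(7/17)    [177 ≡ 7 mod 17]
  = -(17/7)    [QR: 17 ≡ 1 mod 4, sign kept]
  = -(3/7)    [17 ≡ 3 mod 7]
  = (7/3)    [QR: both ≡ 3 mod 4, sign flips]
  = (1/3)    [7 ≡ 1 mod 3]
  = 1    [(1/3) = 1]
Second factor (115/599):
(115/599)
  = -(599/115)    [QR: both ≡ 3 mod 4, sign flips]
  = -(24/115)    [599 ≡ 24 mod 115]
  = (3/115)    [115 ≡ 3 mod 8 ⇒ (2/115)^3 = -1]
  = -(115/3)    [QR: both ≡ 3 mod 4, sign flips]
  = -(1/3)    [115 ≡ 1 mod 3]
  = -1    [(1/3) = 1]
Product: (1)·(-1) = -1.

-1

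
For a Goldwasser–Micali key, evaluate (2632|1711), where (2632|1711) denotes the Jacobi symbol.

1

Reduce the numerator: 2632 ≡ 921 (mod 1711), so (2632|1711) = (921|1711).
921 ≡ 1 (mod 4), so quadratic reciprocity gives (921|1711) = (1711|921). Reduce: 1711 ≡ 790 (mod 921). Now have (790|921).
Factor out 2: 790 = 2·395. Since 921 ≡ 1 (mod 8), (2|921) = +1. Now have (395|921).
921 ≡ 1 (mod 4), so quadratic reciprocity gives (395|921) = (921|395). Reduce: 921 ≡ 131 (mod 395). Now have (131|395).
Both 131 ≡ 3 and 395 ≡ 3 (mod 4), so reciprocity gives (131|395) = -(395|131). Reduce: 395 ≡ 2 (mod 131). Now have -(2|131).
Factor out 2: 2 = 2. Since 131 ≡ 3 (mod 8), (2|131) = -1. Now have (1|131).
(1|131) = 1. Collecting the sign factors: 1.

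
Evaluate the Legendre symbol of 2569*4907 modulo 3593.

1

By multiplicativity, (2569·4907/3593) = (2569/3593)·(4907/3593).
First factor (2569/3593):
2569 ≡ 1 (mod 4), so quadratic reciprocity gives (2569/3593) = (3593/2569). Reduce: 3593 ≡ 1024 (mod 2569). Now have (1024/2569).
Factor out 2: 1024 = 2^10. Since 2569 ≡ 1 (mod 8), (2/2569) = +1, and (2/2569)^10 = +1. Now have (1/2569).
(1/2569) = 1. Collecting the sign factors: 1.
Second factor (4907/3593):
Reduce the numerator: 4907 ≡ 1314 (mod 3593), so (4907/3593) = (1314/3593).
Factor out 2: 1314 = 2·657. Since 3593 ≡ 1 (mod 8), (2/3593) = +1. Now have (657/3593).
657 ≡ 1 (mod 4), so quadratic reciprocity gives (657/3593) = (3593/657). Reduce: 3593 ≡ 308 (mod 657). Now have (308/657).
Factor out 2: 308 = 2^2·77. Since 657 ≡ 1 (mod 8), (2/657) = +1, and (2/657)^2 = +1. Now have (77/657).
77 ≡ 1 (mod 4), so quadratic reciprocity gives (77/657) = (657/77). Reduce: 657 ≡ 41 (mod 77). Now have (41/77).
41 ≡ 1 (mod 4), so quadratic reciprocity gives (41/77) = (77/41). Reduce: 77 ≡ 36 (mod 41). Now have (36/41).
Factor out 2: 36 = 2^2·9. Since 41 ≡ 1 (mod 8), (2/41) = +1, and (2/41)^2 = +1. Now have (9/41).
9 ≡ 1 (mod 4), so quadratic reciprocity gives (9/41) = (41/9). Reduce: 41 ≡ 5 (mod 9). Now have (5/9).
5 ≡ 1 (mod 4), so quadratic reciprocity gives (5/9) = (9/5). Reduce: 9 ≡ 4 (mod 5). Now have (4/5).
Factor out 2: 4 = 2^2. Since 5 ≡ 5 (mod 8), (2/5) = -1, and (2/5)^2 = +1. Now have (1/5).
(1/5) = 1. Collecting the sign factors: 1.
Product: (1)·(1) = 1.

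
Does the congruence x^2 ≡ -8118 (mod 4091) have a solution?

(-8118|4091)
  = (64|4091)    [-8118 ≡ 64 mod 4091]
  = (1|4091)    [4091 ≡ 3 mod 8 ⇒ (2|4091)^6 = +1]
  = 1    [(1|4091) = 1]
The Legendre symbol is 1, so x^2 ≡ -8118 (mod 4091) has solution.

yes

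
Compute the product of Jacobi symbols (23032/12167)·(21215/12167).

1

By multiplicativity, (23032·21215/12167) = (23032/12167)·(21215/12167).
First factor (23032/12167):
Reduce the numerator: 23032 ≡ 10865 (mod 12167), so (23032/12167) = (10865/12167).
10865 ≡ 1 (mod 4), so quadratic reciprocity gives (10865/12167) = (12167/10865). Reduce: 12167 ≡ 1302 (mod 10865). Now have (1302/10865).
Factor out 2: 1302 = 2·651. Since 10865 ≡ 1 (mod 8), (2/10865) = +1. Now have (651/10865).
10865 ≡ 1 (mod 4), so quadratic reciprocity gives (651/10865) = (10865/651). Reduce: 10865 ≡ 449 (mod 651). Now have (449/651).
449 ≡ 1 (mod 4), so quadratic reciprocity gives (449/651) = (651/449). Reduce: 651 ≡ 202 (mod 449). Now have (202/449).
Factor out 2: 202 = 2·101. Since 449 ≡ 1 (mod 8), (2/449) = +1. Now have (101/449).
101 ≡ 1 (mod 4), so quadratic reciprocity gives (101/449) = (449/101). Reduce: 449 ≡ 45 (mod 101). Now have (45/101).
45 ≡ 1 (mod 4), so quadratic reciprocity gives (45/101) = (101/45). Reduce: 101 ≡ 11 (mod 45). Now have (11/45).
45 ≡ 1 (mod 4), so quadratic reciprocity gives (11/45) = (45/11). Reduce: 45 ≡ 1 (mod 11). Now have (1/11).
(1/11) = 1. Collecting the sign factors: 1.
Second factor (21215/12167):
Reduce the numerator: 21215 ≡ 9048 (mod 12167), so (21215/12167) = (9048/12167).
Factor out 2: 9048 = 2^3·1131. Since 12167 ≡ 7 (mod 8), (2/12167) = +1, and (2/12167)^3 = +1. Now have (1131/12167).
Both 1131 ≡ 3 and 12167 ≡ 3 (mod 4), so reciprocity gives (1131/12167) = -(12167/1131). Reduce: 12167 ≡ 857 (mod 1131). Now have -(857/1131).
857 ≡ 1 (mod 4), so quadratic reciprocity gives (857/1131) = (1131/857). Reduce: 1131 ≡ 274 (mod 857). Now have -(274/857).
Factor out 2: 274 = 2·137. Since 857 ≡ 1 (mod 8), (2/857) = +1. Now have -(137/857).
137 ≡ 1 (mod 4), so quadratic reciprocity gives (137/857) = (857/137). Reduce: 857 ≡ 35 (mod 137). Now have -(35/137).
137 ≡ 1 (mod 4), so quadratic reciprocity gives (35/137) = (137/35). Reduce: 137 ≡ 32 (mod 35). Now have -(32/35).
Factor out 2: 32 = 2^5. Since 35 ≡ 3 (mod 8), (2/35) = -1, and (2/35)^5 = -1. Now have (1/35).
(1/35) = 1. Collecting the sign factors: 1.
Product: (1)·(1) = 1.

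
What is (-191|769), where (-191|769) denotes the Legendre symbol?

(-191|769)
  = (578|769)    [-191 ≡ 578 mod 769]
  = (289|769)    [769 ≡ 1 mod 8 ⇒ (2|769) = +1]
  = (769|289)    [QR: 289 ≡ 1 mod 4, sign kept]
  = (191|289)    [769 ≡ 191 mod 289]
  = (289|191)    [QR: 289 ≡ 1 mod 4, sign kept]
  = (98|191)    [289 ≡ 98 mod 191]
  = (49|191)    [191 ≡ 7 mod 8 ⇒ (2|191) = +1]
  = (191|49)    [QR: 49 ≡ 1 mod 4, sign kept]
  = (44|49)    [191 ≡ 44 mod 49]
  = (11|49)    [49 ≡ 1 mod 8 ⇒ (2|49)^2 = +1]
  = (49|11)    [QR: 49 ≡ 1 mod 4, sign kept]
  = (5|11)    [49 ≡ 5 mod 11]
  = (11|5)    [QR: 5 ≡ 1 mod 4, sign kept]
  = (1|5)    [11 ≡ 1 mod 5]
  = 1    [(1|5) = 1]

1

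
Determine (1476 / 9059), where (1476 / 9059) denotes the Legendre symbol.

(1476 / 9059)
  = (369 / 9059)    [9059 ≡ 3 mod 8 ⇒ (2 / 9059)^2 = +1]
  = (9059 / 369)    [QR: 369 ≡ 1 mod 4, sign kept]
  = (203 / 369)    [9059 ≡ 203 mod 369]
  = (369 / 203)    [QR: 369 ≡ 1 mod 4, sign kept]
  = (166 / 203)    [369 ≡ 166 mod 203]
  = -(83 / 203)    [203 ≡ 3 mod 8 ⇒ (2 / 203) = -1]
  = (203 / 83)    [QR: both ≡ 3 mod 4, sign flips]
  = (37 / 83)    [203 ≡ 37 mod 83]
  = (83 / 37)    [QR: 37 ≡ 1 mod 4, sign kept]
  = (9 / 37)    [83 ≡ 9 mod 37]
  = (37 / 9)    [QR: 9 ≡ 1 mod 4, sign kept]
  = (1 / 9)    [37 ≡ 1 mod 9]
  = 1    [(1 / 9) = 1]

1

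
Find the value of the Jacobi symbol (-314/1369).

(-314/1369)
  = (314/1369)    [1369 ≡ 1 mod 4 ⇒ (-1/1369) = +1]
  = (157/1369)    [1369 ≡ 1 mod 8 ⇒ (2/1369) = +1]
  = (1369/157)    [QR: 157 ≡ 1 mod 4, sign kept]
  = (113/157)    [1369 ≡ 113 mod 157]
  = (157/113)    [QR: 113 ≡ 1 mod 4, sign kept]
  = (44/113)    [157 ≡ 44 mod 113]
  = (11/113)    [113 ≡ 1 mod 8 ⇒ (2/113)^2 = +1]
  = (113/11)    [QR: 113 ≡ 1 mod 4, sign kept]
  = (3/11)    [113 ≡ 3 mod 11]
  = -(11/3)    [QR: both ≡ 3 mod 4, sign flips]
  = -(2/3)    [11 ≡ 2 mod 3]
  = (1/3)    [3 ≡ 3 mod 8 ⇒ (2/3) = -1]
  = 1    [(1/3) = 1]

1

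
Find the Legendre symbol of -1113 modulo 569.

1

(-1113/569)
  = (1113/569)    [569 ≡ 1 mod 4 ⇒ (-1/569) = +1]
  = (544/569)    [1113 ≡ 544 mod 569]
  = (17/569)    [569 ≡ 1 mod 8 ⇒ (2/569)^5 = +1]
  = (569/17)    [QR: 17 ≡ 1 mod 4, sign kept]
  = (8/17)    [569 ≡ 8 mod 17]
  = (1/17)    [17 ≡ 1 mod 8 ⇒ (2/17)^3 = +1]
  = 1    [(1/17) = 1]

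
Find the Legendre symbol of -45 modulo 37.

-1

(-45/37)
  = (29/37)    [-45 ≡ 29 mod 37]
  = (37/29)    [QR: 29 ≡ 1 mod 4, sign kept]
  = (8/29)    [37 ≡ 8 mod 29]
  = -(1/29)    [29 ≡ 5 mod 8 ⇒ (2/29)^3 = -1]
  = -1    [(1/29) = 1]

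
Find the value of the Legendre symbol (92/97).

(92/97)
  = (23/97)    [97 ≡ 1 mod 8 ⇒ (2/97)^2 = +1]
  = (97/23)    [QR: 97 ≡ 1 mod 4, sign kept]
  = (5/23)    [97 ≡ 5 mod 23]
  = (23/5)    [QR: 5 ≡ 1 mod 4, sign kept]
  = (3/5)    [23 ≡ 3 mod 5]
  = (5/3)    [QR: 5 ≡ 1 mod 4, sign kept]
  = (2/3)    [5 ≡ 2 mod 3]
  = -(1/3)    [3 ≡ 3 mod 8 ⇒ (2/3) = -1]
  = -1    [(1/3) = 1]

-1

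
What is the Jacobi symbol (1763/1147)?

(1763/1147)
  = (616/1147)    [1763 ≡ 616 mod 1147]
  = -(77/1147)    [1147 ≡ 3 mod 8 ⇒ (2/1147)^3 = -1]
  = -(1147/77)    [QR: 77 ≡ 1 mod 4, sign kept]
  = -(69/77)    [1147 ≡ 69 mod 77]
  = -(77/69)    [QR: 69 ≡ 1 mod 4, sign kept]
  = -(8/69)    [77 ≡ 8 mod 69]
  = (1/69)    [69 ≡ 5 mod 8 ⇒ (2/69)^3 = -1]
  = 1    [(1/69) = 1]

1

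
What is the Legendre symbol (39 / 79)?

-1

(39 / 79)
  = -(79 / 39)    [QR: both ≡ 3 mod 4, sign flips]
  = -(1 / 39)    [79 ≡ 1 mod 39]
  = -1    [(1 / 39) = 1]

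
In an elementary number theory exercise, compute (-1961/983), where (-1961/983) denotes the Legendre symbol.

Reduce the numerator: -1961 ≡ 5 (mod 983), so (-1961/983) = (5/983).
5 ≡ 1 (mod 4), so quadratic reciprocity gives (5/983) = (983/5). Reduce: 983 ≡ 3 (mod 5). Now have (3/5).
5 ≡ 1 (mod 4), so quadratic reciprocity gives (3/5) = (5/3). Reduce: 5 ≡ 2 (mod 3). Now have (2/3).
Factor out 2: 2 = 2. Since 3 ≡ 3 (mod 8), (2/3) = -1. Now have -(1/3).
(1/3) = 1. Collecting the sign factors: -1.

-1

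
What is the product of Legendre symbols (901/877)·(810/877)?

-1

By multiplicativity, (901·810/877) = (901/877)·(810/877).
First factor (901/877):
Reduce the numerator: 901 ≡ 24 (mod 877), so (901/877) = (24/877).
Factor out 2: 24 = 2^3·3. Since 877 ≡ 5 (mod 8), (2/877) = -1, and (2/877)^3 = -1. Now have -(3/877).
877 ≡ 1 (mod 4), so quadratic reciprocity gives (3/877) = (877/3). Reduce: 877 ≡ 1 (mod 3). Now have -(1/3).
(1/3) = 1. Collecting the sign factors: -1.
Second factor (810/877):
Factor out 2: 810 = 2·405. Since 877 ≡ 5 (mod 8), (2/877) = -1. Now have -(405/877).
405 ≡ 1 (mod 4), so quadratic reciprocity gives (405/877) = (877/405). Reduce: 877 ≡ 67 (mod 405). Now have -(67/405).
405 ≡ 1 (mod 4), so quadratic reciprocity gives (67/405) = (405/67). Reduce: 405 ≡ 3 (mod 67). Now have -(3/67).
Both 3 ≡ 3 and 67 ≡ 3 (mod 4), so reciprocity gives (3/67) = -(67/3). Reduce: 67 ≡ 1 (mod 3). Now have (1/3).
(1/3) = 1. Collecting the sign factors: 1.
Product: (-1)·(1) = -1.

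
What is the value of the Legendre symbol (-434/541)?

-1

(-434/541)
  = (434/541)    [541 ≡ 1 mod 4 ⇒ (-1/541) = +1]
  = -(217/541)    [541 ≡ 5 mod 8 ⇒ (2/541) = -1]
  = -(541/217)    [QR: 217 ≡ 1 mod 4, sign kept]
  = -(107/217)    [541 ≡ 107 mod 217]
  = -(217/107)    [QR: 217 ≡ 1 mod 4, sign kept]
  = -(3/107)    [217 ≡ 3 mod 107]
  = (107/3)    [QR: both ≡ 3 mod 4, sign flips]
  = (2/3)    [107 ≡ 2 mod 3]
  = -(1/3)    [3 ≡ 3 mod 8 ⇒ (2/3) = -1]
  = -1    [(1/3) = 1]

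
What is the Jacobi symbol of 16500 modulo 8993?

-1

Reduce the numerator: 16500 ≡ 7507 (mod 8993), so (16500|8993) = (7507|8993).
8993 ≡ 1 (mod 4), so quadratic reciprocity gives (7507|8993) = (8993|7507). Reduce: 8993 ≡ 1486 (mod 7507). Now have (1486|7507).
Factor out 2: 1486 = 2·743. Since 7507 ≡ 3 (mod 8), (2|7507) = -1. Now have -(743|7507).
Both 743 ≡ 3 and 7507 ≡ 3 (mod 4), so reciprocity gives (743|7507) = -(7507|743). Reduce: 7507 ≡ 77 (mod 743). Now have (77|743).
77 ≡ 1 (mod 4), so quadratic reciprocity gives (77|743) = (743|77). Reduce: 743 ≡ 50 (mod 77). Now have (50|77).
Factor out 2: 50 = 2·25. Since 77 ≡ 5 (mod 8), (2|77) = -1. Now have -(25|77).
25 ≡ 1 (mod 4), so quadratic reciprocity gives (25|77) = (77|25). Reduce: 77 ≡ 2 (mod 25). Now have -(2|25).
Factor out 2: 2 = 2. Since 25 ≡ 1 (mod 8), (2|25) = +1. Now have -(1|25).
(1|25) = 1. Collecting the sign factors: -1.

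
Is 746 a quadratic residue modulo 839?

Factor out 2: 746 = 2·373. Since 839 ≡ 7 (mod 8), (2/839) = +1. Now have (373/839).
373 ≡ 1 (mod 4), so quadratic reciprocity gives (373/839) = (839/373). Reduce: 839 ≡ 93 (mod 373). Now have (93/373).
93 ≡ 1 (mod 4), so quadratic reciprocity gives (93/373) = (373/93). Reduce: 373 ≡ 1 (mod 93). Now have (1/93).
(1/93) = 1. Collecting the sign factors: 1.
The Legendre symbol is 1, so x^2 ≡ 746 (mod 839) has solution.

yes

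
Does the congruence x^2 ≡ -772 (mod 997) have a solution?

Reduce the numerator: -772 ≡ 225 (mod 997), so (-772/997) = (225/997).
225 ≡ 1 (mod 4), so quadratic reciprocity gives (225/997) = (997/225). Reduce: 997 ≡ 97 (mod 225). Now have (97/225).
97 ≡ 1 (mod 4), so quadratic reciprocity gives (97/225) = (225/97). Reduce: 225 ≡ 31 (mod 97). Now have (31/97).
97 ≡ 1 (mod 4), so quadratic reciprocity gives (31/97) = (97/31). Reduce: 97 ≡ 4 (mod 31). Now have (4/31).
Factor out 2: 4 = 2^2. Since 31 ≡ 7 (mod 8), (2/31) = +1, and (2/31)^2 = +1. Now have (1/31).
(1/31) = 1. Collecting the sign factors: 1.
The Legendre symbol is 1, so x^2 ≡ -772 (mod 997) has solution.

yes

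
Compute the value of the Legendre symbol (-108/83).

Reduce the numerator: -108 ≡ 58 (mod 83), so (-108/83) = (58/83).
Factor out 2: 58 = 2·29. Since 83 ≡ 3 (mod 8), (2/83) = -1. Now have -(29/83).
29 ≡ 1 (mod 4), so quadratic reciprocity gives (29/83) = (83/29). Reduce: 83 ≡ 25 (mod 29). Now have -(25/29).
25 ≡ 1 (mod 4), so quadratic reciprocity gives (25/29) = (29/25). Reduce: 29 ≡ 4 (mod 25). Now have -(4/25).
Factor out 2: 4 = 2^2. Since 25 ≡ 1 (mod 8), (2/25) = +1, and (2/25)^2 = +1. Now have -(1/25).
(1/25) = 1. Collecting the sign factors: -1.

-1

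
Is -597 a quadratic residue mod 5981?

yes

Reduce the numerator: -597 ≡ 5384 (mod 5981), so (-597/5981) = (5384/5981).
Factor out 2: 5384 = 2^3·673. Since 5981 ≡ 5 (mod 8), (2/5981) = -1, and (2/5981)^3 = -1. Now have -(673/5981).
673 ≡ 1 (mod 4), so quadratic reciprocity gives (673/5981) = (5981/673). Reduce: 5981 ≡ 597 (mod 673). Now have -(597/673).
597 ≡ 1 (mod 4), so quadratic reciprocity gives (597/673) = (673/597). Reduce: 673 ≡ 76 (mod 597). Now have -(76/597).
Factor out 2: 76 = 2^2·19. Since 597 ≡ 5 (mod 8), (2/597) = -1, and (2/597)^2 = +1. Now have -(19/597).
597 ≡ 1 (mod 4), so quadratic reciprocity gives (19/597) = (597/19). Reduce: 597 ≡ 8 (mod 19). Now have -(8/19).
Factor out 2: 8 = 2^3. Since 19 ≡ 3 (mod 8), (2/19) = -1, and (2/19)^3 = -1. Now have (1/19).
(1/19) = 1. Collecting the sign factors: 1.
(-597/5981) = 1, and 5981 is prime, so -597 is a quadratic residue mod 5981.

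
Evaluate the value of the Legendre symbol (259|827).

1

(259|827)
  = -(827|259)    [QR: both ≡ 3 mod 4, sign flips]
  = -(50|259)    [827 ≡ 50 mod 259]
  = (25|259)    [259 ≡ 3 mod 8 ⇒ (2|259) = -1]
  = (259|25)    [QR: 25 ≡ 1 mod 4, sign kept]
  = (9|25)    [259 ≡ 9 mod 25]
  = (25|9)    [QR: 9 ≡ 1 mod 4, sign kept]
  = (7|9)    [25 ≡ 7 mod 9]
  = (9|7)    [QR: 9 ≡ 1 mod 4, sign kept]
  = (2|7)    [9 ≡ 2 mod 7]
  = (1|7)    [7 ≡ 7 mod 8 ⇒ (2|7) = +1]
  = 1    [(1|7) = 1]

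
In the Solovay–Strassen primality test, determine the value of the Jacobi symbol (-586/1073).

Pull out -1: (-586/1073) = (-1/1073)·(586/1073). Since 1073 ≡ 1 (mod 4), (-1/1073) = +1. Now have (586/1073).
Factor out 2: 586 = 2·293. Since 1073 ≡ 1 (mod 8), (2/1073) = +1. Now have (293/1073).
293 ≡ 1 (mod 4), so quadratic reciprocity gives (293/1073) = (1073/293). Reduce: 1073 ≡ 194 (mod 293). Now have (194/293).
Factor out 2: 194 = 2·97. Since 293 ≡ 5 (mod 8), (2/293) = -1. Now have -(97/293).
97 ≡ 1 (mod 4), so quadratic reciprocity gives (97/293) = (293/97). Reduce: 293 ≡ 2 (mod 97). Now have -(2/97).
Factor out 2: 2 = 2. Since 97 ≡ 1 (mod 8), (2/97) = +1. Now have -(1/97).
(1/97) = 1. Collecting the sign factors: -1.

-1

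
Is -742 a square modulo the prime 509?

(-742|509)
  = (276|509)    [-742 ≡ 276 mod 509]
  = (69|509)    [509 ≡ 5 mod 8 ⇒ (2|509)^2 = +1]
  = (509|69)    [QR: 69 ≡ 1 mod 4, sign kept]
  = (26|69)    [509 ≡ 26 mod 69]
  = -(13|69)    [69 ≡ 5 mod 8 ⇒ (2|69) = -1]
  = -(69|13)    [QR: 13 ≡ 1 mod 4, sign kept]
  = -(4|13)    [69 ≡ 4 mod 13]
  = -(1|13)    [13 ≡ 5 mod 8 ⇒ (2|13)^2 = +1]
  = -1    [(1|13) = 1]
The Legendre symbol is -1, so x^2 ≡ -742 (mod 509) has no solution.

no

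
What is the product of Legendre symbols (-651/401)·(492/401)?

By multiplicativity, (-651·492/401) = (-651/401)·(492/401).
First factor (-651/401):
(-651/401)
  = (651/401)    [401 ≡ 1 mod 4 ⇒ (-1/401) = +1]
  = (250/401)    [651 ≡ 250 mod 401]
  = (125/401)    [401 ≡ 1 mod 8 ⇒ (2/401) = +1]
  = (401/125)    [QR: 125 ≡ 1 mod 4, sign kept]
  = (26/125)    [401 ≡ 26 mod 125]
  = -(13/125)    [125 ≡ 5 mod 8 ⇒ (2/125) = -1]
  = -(125/13)    [QR: 13 ≡ 1 mod 4, sign kept]
  = -(8/13)    [125 ≡ 8 mod 13]
  = (1/13)    [13 ≡ 5 mod 8 ⇒ (2/13)^3 = -1]
  = 1    [(1/13) = 1]
Second factor (492/401):
(492/401)
  = (91/401)    [492 ≡ 91 mod 401]
  = (401/91)    [QR: 401 ≡ 1 mod 4, sign kept]
  = (37/91)    [401 ≡ 37 mod 91]
  = (91/37)    [QR: 37 ≡ 1 mod 4, sign kept]
  = (17/37)    [91 ≡ 17 mod 37]
  = (37/17)    [QR: 17 ≡ 1 mod 4, sign kept]
  = (3/17)    [37 ≡ 3 mod 17]
  = (17/3)    [QR: 17 ≡ 1 mod 4, sign kept]
  = (2/3)    [17 ≡ 2 mod 3]
  = -(1/3)    [3 ≡ 3 mod 8 ⇒ (2/3) = -1]
  = -1    [(1/3) = 1]
Product: (1)·(-1) = -1.

-1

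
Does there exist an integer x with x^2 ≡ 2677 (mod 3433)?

no

(2677|3433)
  = (3433|2677)    [QR: 2677 ≡ 1 mod 4, sign kept]
  = (756|2677)    [3433 ≡ 756 mod 2677]
  = (189|2677)    [2677 ≡ 5 mod 8 ⇒ (2|2677)^2 = +1]
  = (2677|189)    [QR: 189 ≡ 1 mod 4, sign kept]
  = (31|189)    [2677 ≡ 31 mod 189]
  = (189|31)    [QR: 189 ≡ 1 mod 4, sign kept]
  = (3|31)    [189 ≡ 3 mod 31]
  = -(31|3)    [QR: both ≡ 3 mod 4, sign flips]
  = -(1|3)    [31 ≡ 1 mod 3]
  = -1    [(1|3) = 1]
(2677|3433) = -1, and 3433 is prime, so 2677 is not a quadratic residue mod 3433.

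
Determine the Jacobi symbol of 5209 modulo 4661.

(5209/4661)
  = (548/4661)    [5209 ≡ 548 mod 4661]
  = (137/4661)    [4661 ≡ 5 mod 8 ⇒ (2/4661)^2 = +1]
  = (4661/137)    [QR: 137 ≡ 1 mod 4, sign kept]
  = (3/137)    [4661 ≡ 3 mod 137]
  = (137/3)    [QR: 137 ≡ 1 mod 4, sign kept]
  = (2/3)    [137 ≡ 2 mod 3]
  = -(1/3)    [3 ≡ 3 mod 8 ⇒ (2/3) = -1]
  = -1    [(1/3) = 1]

-1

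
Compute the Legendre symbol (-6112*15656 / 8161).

By multiplicativity, (-6112·15656 / 8161) = (-6112 / 8161)·(15656 / 8161).
First factor (-6112 / 8161):
(-6112 / 8161)
  = (2049 / 8161)    [-6112 ≡ 2049 mod 8161]
  = (8161 / 2049)    [QR: 2049 ≡ 1 mod 4, sign kept]
  = (2014 / 2049)    [8161 ≡ 2014 mod 2049]
  = (1007 / 2049)    [2049 ≡ 1 mod 8 ⇒ (2 / 2049) = +1]
  = (2049 / 1007)    [QR: 2049 ≡ 1 mod 4, sign kept]
  = (35 / 1007)    [2049 ≡ 35 mod 1007]
  = -(1007 / 35)    [QR: both ≡ 3 mod 4, sign flips]
  = -(27 / 35)    [1007 ≡ 27 mod 35]
  = (35 / 27)    [QR: both ≡ 3 mod 4, sign flips]
  = (8 / 27)    [35 ≡ 8 mod 27]
  = -(1 / 27)    [27 ≡ 3 mod 8 ⇒ (2 / 27)^3 = -1]
  = -1    [(1 / 27) = 1]
Second factor (15656 / 8161):
(15656 / 8161)
  = (7495 / 8161)    [15656 ≡ 7495 mod 8161]
  = (8161 / 7495)    [QR: 8161 ≡ 1 mod 4, sign kept]
  = (666 / 7495)    [8161 ≡ 666 mod 7495]
  = (333 / 7495)    [7495 ≡ 7 mod 8 ⇒ (2 / 7495) = +1]
  = (7495 / 333)    [QR: 333 ≡ 1 mod 4, sign kept]
  = (169 / 333)    [7495 ≡ 169 mod 333]
  = (333 / 169)    [QR: 169 ≡ 1 mod 4, sign kept]
  = (164 / 169)    [333 ≡ 164 mod 169]
  = (41 / 169)    [169 ≡ 1 mod 8 ⇒ (2 / 169)^2 = +1]
  = (169 / 41)    [QR: 41 ≡ 1 mod 4, sign kept]
  = (5 / 41)    [169 ≡ 5 mod 41]
  = (41 / 5)    [QR: 5 ≡ 1 mod 4, sign kept]
  = (1 / 5)    [41 ≡ 1 mod 5]
  = 1    [(1 / 5) = 1]
Product: (-1)·(1) = -1.

-1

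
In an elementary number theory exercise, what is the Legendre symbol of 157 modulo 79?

-1

(157/79)
  = (78/79)    [157 ≡ 78 mod 79]
  = (39/79)    [79 ≡ 7 mod 8 ⇒ (2/79) = +1]
  = -(79/39)    [QR: both ≡ 3 mod 4, sign flips]
  = -(1/39)    [79 ≡ 1 mod 39]
  = -1    [(1/39) = 1]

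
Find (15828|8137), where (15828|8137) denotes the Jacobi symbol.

(15828|8137)
  = (7691|8137)    [15828 ≡ 7691 mod 8137]
  = (8137|7691)    [QR: 8137 ≡ 1 mod 4, sign kept]
  = (446|7691)    [8137 ≡ 446 mod 7691]
  = -(223|7691)    [7691 ≡ 3 mod 8 ⇒ (2|7691) = -1]
  = (7691|223)    [QR: both ≡ 3 mod 4, sign flips]
  = (109|223)    [7691 ≡ 109 mod 223]
  = (223|109)    [QR: 109 ≡ 1 mod 4, sign kept]
  = (5|109)    [223 ≡ 5 mod 109]
  = (109|5)    [QR: 5 ≡ 1 mod 4, sign kept]
  = (4|5)    [109 ≡ 4 mod 5]
  = (1|5)    [5 ≡ 5 mod 8 ⇒ (2|5)^2 = +1]
  = 1    [(1|5) = 1]

1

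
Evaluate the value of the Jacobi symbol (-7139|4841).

1

Pull out -1: (-7139|4841) = (-1|4841)·(7139|4841). Since 4841 ≡ 1 (mod 4), (-1|4841) = +1. Now have (7139|4841).
Reduce the numerator: 7139 ≡ 2298 (mod 4841), so (7139|4841) = (2298|4841).
Factor out 2: 2298 = 2·1149. Since 4841 ≡ 1 (mod 8), (2|4841) = +1. Now have (1149|4841).
1149 ≡ 1 (mod 4), so quadratic reciprocity gives (1149|4841) = (4841|1149). Reduce: 4841 ≡ 245 (mod 1149). Now have (245|1149).
245 ≡ 1 (mod 4), so quadratic reciprocity gives (245|1149) = (1149|245). Reduce: 1149 ≡ 169 (mod 245). Now have (169|245).
169 ≡ 1 (mod 4), so quadratic reciprocity gives (169|245) = (245|169). Reduce: 245 ≡ 76 (mod 169). Now have (76|169).
Factor out 2: 76 = 2^2·19. Since 169 ≡ 1 (mod 8), (2|169) = +1, and (2|169)^2 = +1. Now have (19|169).
169 ≡ 1 (mod 4), so quadratic reciprocity gives (19|169) = (169|19). Reduce: 169 ≡ 17 (mod 19). Now have (17|19).
17 ≡ 1 (mod 4), so quadratic reciprocity gives (17|19) = (19|17). Reduce: 19 ≡ 2 (mod 17). Now have (2|17).
Factor out 2: 2 = 2. Since 17 ≡ 1 (mod 8), (2|17) = +1. Now have (1|17).
(1|17) = 1. Collecting the sign factors: 1.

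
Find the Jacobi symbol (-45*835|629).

By multiplicativity, (-45·835|629) = (-45|629)·(835|629).
First factor (-45|629):
Pull out -1: (-45|629) = (-1|629)·(45|629). Since 629 ≡ 1 (mod 4), (-1|629) = +1. Now have (45|629).
45 ≡ 1 (mod 4), so quadratic reciprocity gives (45|629) = (629|45). Reduce: 629 ≡ 44 (mod 45). Now have (44|45).
Factor out 2: 44 = 2^2·11. Since 45 ≡ 5 (mod 8), (2|45) = -1, and (2|45)^2 = +1. Now have (11|45).
45 ≡ 1 (mod 4), so quadratic reciprocity gives (11|45) = (45|11). Reduce: 45 ≡ 1 (mod 11). Now have (1|11).
(1|11) = 1. Collecting the sign factors: 1.
Second factor (835|629):
Reduce the numerator: 835 ≡ 206 (mod 629), so (835|629) = (206|629).
Factor out 2: 206 = 2·103. Since 629 ≡ 5 (mod 8), (2|629) = -1. Now have -(103|629).
629 ≡ 1 (mod 4), so quadratic reciprocity gives (103|629) = (629|103). Reduce: 629 ≡ 11 (mod 103). Now have -(11|103).
Both 11 ≡ 3 and 103 ≡ 3 (mod 4), so reciprocity gives (11|103) = -(103|11). Reduce: 103 ≡ 4 (mod 11). Now have (4|11).
Factor out 2: 4 = 2^2. Since 11 ≡ 3 (mod 8), (2|11) = -1, and (2|11)^2 = +1. Now have (1|11).
(1|11) = 1. Collecting the sign factors: 1.
Product: (1)·(1) = 1.

1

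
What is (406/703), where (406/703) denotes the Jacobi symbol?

1

Factor out 2: 406 = 2·203. Since 703 ≡ 7 (mod 8), (2/703) = +1. Now have (203/703).
Both 203 ≡ 3 and 703 ≡ 3 (mod 4), so reciprocity gives (203/703) = -(703/203). Reduce: 703 ≡ 94 (mod 203). Now have -(94/203).
Factor out 2: 94 = 2·47. Since 203 ≡ 3 (mod 8), (2/203) = -1. Now have (47/203).
Both 47 ≡ 3 and 203 ≡ 3 (mod 4), so reciprocity gives (47/203) = -(203/47). Reduce: 203 ≡ 15 (mod 47). Now have -(15/47).
Both 15 ≡ 3 and 47 ≡ 3 (mod 4), so reciprocity gives (15/47) = -(47/15). Reduce: 47 ≡ 2 (mod 15). Now have (2/15).
Factor out 2: 2 = 2. Since 15 ≡ 7 (mod 8), (2/15) = +1. Now have (1/15).
(1/15) = 1. Collecting the sign factors: 1.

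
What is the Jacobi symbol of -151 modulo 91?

(-151 / 91)
  = -(151 / 91)    [91 ≡ 3 mod 4 ⇒ (-1 / 91) = -1]
  = -(60 / 91)    [151 ≡ 60 mod 91]
  = -(15 / 91)    [91 ≡ 3 mod 8 ⇒ (2 / 91)^2 = +1]
  = (91 / 15)    [QR: both ≡ 3 mod 4, sign flips]
  = (1 / 15)    [91 ≡ 1 mod 15]
  = 1    [(1 / 15) = 1]

1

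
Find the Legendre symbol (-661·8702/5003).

-1

By multiplicativity, (-661·8702/5003) = (-661/5003)·(8702/5003).
First factor (-661/5003):
Pull out -1: (-661/5003) = (-1/5003)·(661/5003). Since 5003 ≡ 3 (mod 4), (-1/5003) = -1. Now have -(661/5003).
661 ≡ 1 (mod 4), so quadratic reciprocity gives (661/5003) = (5003/661). Reduce: 5003 ≡ 376 (mod 661). Now have -(376/661).
Factor out 2: 376 = 2^3·47. Since 661 ≡ 5 (mod 8), (2/661) = -1, and (2/661)^3 = -1. Now have (47/661).
661 ≡ 1 (mod 4), so quadratic reciprocity gives (47/661) = (661/47). Reduce: 661 ≡ 3 (mod 47). Now have (3/47).
Both 3 ≡ 3 and 47 ≡ 3 (mod 4), so reciprocity gives (3/47) = -(47/3). Reduce: 47 ≡ 2 (mod 3). Now have -(2/3).
Factor out 2: 2 = 2. Since 3 ≡ 3 (mod 8), (2/3) = -1. Now have (1/3).
(1/3) = 1. Collecting the sign factors: 1.
Second factor (8702/5003):
Reduce the numerator: 8702 ≡ 3699 (mod 5003), so (8702/5003) = (3699/5003).
Both 3699 ≡ 3 and 5003 ≡ 3 (mod 4), so reciprocity gives (3699/5003) = -(5003/3699). Reduce: 5003 ≡ 1304 (mod 3699). Now have -(1304/3699).
Factor out 2: 1304 = 2^3·163. Since 3699 ≡ 3 (mod 8), (2/3699) = -1, and (2/3699)^3 = -1. Now have (163/3699).
Both 163 ≡ 3 and 3699 ≡ 3 (mod 4), so reciprocity gives (163/3699) = -(3699/163). Reduce: 3699 ≡ 113 (mod 163). Now have -(113/163).
113 ≡ 1 (mod 4), so quadratic reciprocity gives (113/163) = (163/113). Reduce: 163 ≡ 50 (mod 113). Now have -(50/113).
Factor out 2: 50 = 2·25. Since 113 ≡ 1 (mod 8), (2/113) = +1. Now have -(25/113).
25 ≡ 1 (mod 4), so quadratic reciprocity gives (25/113) = (113/25). Reduce: 113 ≡ 13 (mod 25). Now have -(13/25).
13 ≡ 1 (mod 4), so quadratic reciprocity gives (13/25) = (25/13). Reduce: 25 ≡ 12 (mod 13). Now have -(12/13).
Factor out 2: 12 = 2^2·3. Since 13 ≡ 5 (mod 8), (2/13) = -1, and (2/13)^2 = +1. Now have -(3/13).
13 ≡ 1 (mod 4), so quadratic reciprocity gives (3/13) = (13/3). Reduce: 13 ≡ 1 (mod 3). Now have -(1/3).
(1/3) = 1. Collecting the sign factors: -1.
Product: (1)·(-1) = -1.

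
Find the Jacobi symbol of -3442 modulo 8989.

1

(-3442 / 8989)
  = (5547 / 8989)    [-3442 ≡ 5547 mod 8989]
  = (8989 / 5547)    [QR: 8989 ≡ 1 mod 4, sign kept]
  = (3442 / 5547)    [8989 ≡ 3442 mod 5547]
  = -(1721 / 5547)    [5547 ≡ 3 mod 8 ⇒ (2 / 5547) = -1]
  = -(5547 / 1721)    [QR: 1721 ≡ 1 mod 4, sign kept]
  = -(384 / 1721)    [5547 ≡ 384 mod 1721]
  = -(3 / 1721)    [1721 ≡ 1 mod 8 ⇒ (2 / 1721)^7 = +1]
  = -(1721 / 3)    [QR: 1721 ≡ 1 mod 4, sign kept]
  = -(2 / 3)    [1721 ≡ 2 mod 3]
  = (1 / 3)    [3 ≡ 3 mod 8 ⇒ (2 / 3) = -1]
  = 1    [(1 / 3) = 1]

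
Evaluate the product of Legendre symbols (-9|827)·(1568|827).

1

By multiplicativity, (-9·1568|827) = (-9|827)·(1568|827).
First factor (-9|827):
Reduce the numerator: -9 ≡ 818 (mod 827), so (-9|827) = (818|827).
Factor out 2: 818 = 2·409. Since 827 ≡ 3 (mod 8), (2|827) = -1. Now have -(409|827).
409 ≡ 1 (mod 4), so quadratic reciprocity gives (409|827) = (827|409). Reduce: 827 ≡ 9 (mod 409). Now have -(9|409).
9 ≡ 1 (mod 4), so quadratic reciprocity gives (9|409) = (409|9). Reduce: 409 ≡ 4 (mod 9). Now have -(4|9).
Factor out 2: 4 = 2^2. Since 9 ≡ 1 (mod 8), (2|9) = +1, and (2|9)^2 = +1. Now have -(1|9).
(1|9) = 1. Collecting the sign factors: -1.
Second factor (1568|827):
Reduce the numerator: 1568 ≡ 741 (mod 827), so (1568|827) = (741|827).
741 ≡ 1 (mod 4), so quadratic reciprocity gives (741|827) = (827|741). Reduce: 827 ≡ 86 (mod 741). Now have (86|741).
Factor out 2: 86 = 2·43. Since 741 ≡ 5 (mod 8), (2|741) = -1. Now have -(43|741).
741 ≡ 1 (mod 4), so quadratic reciprocity gives (43|741) = (741|43). Reduce: 741 ≡ 10 (mod 43). Now have -(10|43).
Factor out 2: 10 = 2·5. Since 43 ≡ 3 (mod 8), (2|43) = -1. Now have (5|43).
5 ≡ 1 (mod 4), so quadratic reciprocity gives (5|43) = (43|5). Reduce: 43 ≡ 3 (mod 5). Now have (3|5).
5 ≡ 1 (mod 4), so quadratic reciprocity gives (3|5) = (5|3). Reduce: 5 ≡ 2 (mod 3). Now have (2|3).
Factor out 2: 2 = 2. Since 3 ≡ 3 (mod 8), (2|3) = -1. Now have -(1|3).
(1|3) = 1. Collecting the sign factors: -1.
Product: (-1)·(-1) = 1.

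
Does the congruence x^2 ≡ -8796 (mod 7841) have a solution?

yes

Pull out -1: (-8796/7841) = (-1/7841)·(8796/7841). Since 7841 ≡ 1 (mod 4), (-1/7841) = +1. Now have (8796/7841).
Reduce the numerator: 8796 ≡ 955 (mod 7841), so (8796/7841) = (955/7841).
7841 ≡ 1 (mod 4), so quadratic reciprocity gives (955/7841) = (7841/955). Reduce: 7841 ≡ 201 (mod 955). Now have (201/955).
201 ≡ 1 (mod 4), so quadratic reciprocity gives (201/955) = (955/201). Reduce: 955 ≡ 151 (mod 201). Now have (151/201).
201 ≡ 1 (mod 4), so quadratic reciprocity gives (151/201) = (201/151). Reduce: 201 ≡ 50 (mod 151). Now have (50/151).
Factor out 2: 50 = 2·25. Since 151 ≡ 7 (mod 8), (2/151) = +1. Now have (25/151).
25 ≡ 1 (mod 4), so quadratic reciprocity gives (25/151) = (151/25). Reduce: 151 ≡ 1 (mod 25). Now have (1/25).
(1/25) = 1. Collecting the sign factors: 1.
(-8796/7841) = 1, and 7841 is prime, so -8796 is a quadratic residue mod 7841.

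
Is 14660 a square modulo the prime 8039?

(14660/8039)
  = (6621/8039)    [14660 ≡ 6621 mod 8039]
  = (8039/6621)    [QR: 6621 ≡ 1 mod 4, sign kept]
  = (1418/6621)    [8039 ≡ 1418 mod 6621]
  = -(709/6621)    [6621 ≡ 5 mod 8 ⇒ (2/6621) = -1]
  = -(6621/709)    [QR: 709 ≡ 1 mod 4, sign kept]
  = -(240/709)    [6621 ≡ 240 mod 709]
  = -(15/709)    [709 ≡ 5 mod 8 ⇒ (2/709)^4 = +1]
  = -(709/15)    [QR: 709 ≡ 1 mod 4, sign kept]
  = -(4/15)    [709 ≡ 4 mod 15]
  = -(1/15)    [15 ≡ 7 mod 8 ⇒ (2/15)^2 = +1]
  = -1    [(1/15) = 1]
The Legendre symbol is -1, so x^2 ≡ 14660 (mod 8039) has no solution.

no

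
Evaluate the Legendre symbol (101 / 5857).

101 ≡ 1 (mod 4), so quadratic reciprocity gives (101 / 5857) = (5857 / 101). Reduce: 5857 ≡ 100 (mod 101). Now have (100 / 101).
Factor out 2: 100 = 2^2·25. Since 101 ≡ 5 (mod 8), (2 / 101) = -1, and (2 / 101)^2 = +1. Now have (25 / 101).
25 ≡ 1 (mod 4), so quadratic reciprocity gives (25 / 101) = (101 / 25). Reduce: 101 ≡ 1 (mod 25). Now have (1 / 25).
(1 / 25) = 1. Collecting the sign factors: 1.

1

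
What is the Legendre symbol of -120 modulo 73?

-1

(-120/73)
  = (26/73)    [-120 ≡ 26 mod 73]
  = (13/73)    [73 ≡ 1 mod 8 ⇒ (2/73) = +1]
  = (73/13)    [QR: 13 ≡ 1 mod 4, sign kept]
  = (8/13)    [73 ≡ 8 mod 13]
  = -(1/13)    [13 ≡ 5 mod 8 ⇒ (2/13)^3 = -1]
  = -1    [(1/13) = 1]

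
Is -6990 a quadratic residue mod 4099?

yes

Pull out -1: (-6990|4099) = (-1|4099)·(6990|4099). Since 4099 ≡ 3 (mod 4), (-1|4099) = -1. Now have -(6990|4099).
Reduce the numerator: 6990 ≡ 2891 (mod 4099), so (6990|4099) = (2891|4099).
Both 2891 ≡ 3 and 4099 ≡ 3 (mod 4), so reciprocity gives (2891|4099) = -(4099|2891). Reduce: 4099 ≡ 1208 (mod 2891). Now have (1208|2891).
Factor out 2: 1208 = 2^3·151. Since 2891 ≡ 3 (mod 8), (2|2891) = -1, and (2|2891)^3 = -1. Now have -(151|2891).
Both 151 ≡ 3 and 2891 ≡ 3 (mod 4), so reciprocity gives (151|2891) = -(2891|151). Reduce: 2891 ≡ 22 (mod 151). Now have (22|151).
Factor out 2: 22 = 2·11. Since 151 ≡ 7 (mod 8), (2|151) = +1. Now have (11|151).
Both 11 ≡ 3 and 151 ≡ 3 (mod 4), so reciprocity gives (11|151) = -(151|11). Reduce: 151 ≡ 8 (mod 11). Now have -(8|11).
Factor out 2: 8 = 2^3. Since 11 ≡ 3 (mod 8), (2|11) = -1, and (2|11)^3 = -1. Now have (1|11).
(1|11) = 1. Collecting the sign factors: 1.
The Legendre symbol is 1, so x^2 ≡ -6990 (mod 4099) has solution.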